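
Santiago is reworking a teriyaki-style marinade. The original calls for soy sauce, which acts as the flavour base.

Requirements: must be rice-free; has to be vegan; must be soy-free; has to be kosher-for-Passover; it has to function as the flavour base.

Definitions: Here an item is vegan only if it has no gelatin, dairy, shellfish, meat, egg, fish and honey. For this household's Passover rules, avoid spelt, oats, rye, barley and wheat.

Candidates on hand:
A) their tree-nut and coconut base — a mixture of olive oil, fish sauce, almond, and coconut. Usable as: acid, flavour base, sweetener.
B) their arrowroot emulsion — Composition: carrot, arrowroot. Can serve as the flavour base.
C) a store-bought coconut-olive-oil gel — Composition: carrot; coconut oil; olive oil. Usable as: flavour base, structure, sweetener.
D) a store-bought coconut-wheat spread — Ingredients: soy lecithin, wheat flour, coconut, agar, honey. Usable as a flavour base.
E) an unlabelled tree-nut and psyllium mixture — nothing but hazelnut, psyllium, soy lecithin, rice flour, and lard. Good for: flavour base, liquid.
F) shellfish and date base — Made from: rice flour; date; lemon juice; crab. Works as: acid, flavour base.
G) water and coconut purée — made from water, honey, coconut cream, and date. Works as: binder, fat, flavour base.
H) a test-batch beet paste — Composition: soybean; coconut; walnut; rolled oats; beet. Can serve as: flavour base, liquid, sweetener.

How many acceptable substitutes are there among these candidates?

2

A: has fish sauce, so not vegan — no
B: only arrowroot and carrot; none excluded — keep
C: every rule checks out — valid
D: has honey, so not vegan; has wheat flour, so not kosher-for-Passover (and 1 more) — reject
E: has lard, so not vegan; has soy lecithin, so not soy-free (and 1 more) — out
F: has crab, so not vegan; has rice flour, so not rice-free — out
G: has honey, so not vegan — no
H: has rolled oats, so not kosher-for-Passover; has soybean, so not soy-free — reject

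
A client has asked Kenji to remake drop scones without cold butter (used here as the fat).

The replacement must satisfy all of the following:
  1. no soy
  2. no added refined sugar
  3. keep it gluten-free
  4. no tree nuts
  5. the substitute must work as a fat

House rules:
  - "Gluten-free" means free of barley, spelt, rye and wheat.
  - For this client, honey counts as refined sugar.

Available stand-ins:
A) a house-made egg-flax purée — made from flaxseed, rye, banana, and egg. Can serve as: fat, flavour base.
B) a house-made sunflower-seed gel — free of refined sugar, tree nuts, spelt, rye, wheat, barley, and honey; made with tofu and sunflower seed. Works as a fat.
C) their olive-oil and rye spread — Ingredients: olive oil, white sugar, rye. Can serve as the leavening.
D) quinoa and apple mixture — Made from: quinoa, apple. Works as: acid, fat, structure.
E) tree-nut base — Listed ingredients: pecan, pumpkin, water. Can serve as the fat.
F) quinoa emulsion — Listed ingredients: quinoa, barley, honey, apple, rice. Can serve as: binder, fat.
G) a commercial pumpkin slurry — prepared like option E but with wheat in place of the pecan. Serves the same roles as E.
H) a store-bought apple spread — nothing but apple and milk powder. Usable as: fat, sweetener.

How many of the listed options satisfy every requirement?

A: has rye, so not gluten-free — reject
B: has tofu, so not soy-free — out
C: not usable as a fat; has rye, so not gluten-free (and 1 more) — reject
D: only quinoa and apple; none excluded — keep
E: has pecan, so not tree-nut-free — reject
F: has barley, so not gluten-free; has honey, so not no-added-sugar — no
G: has wheat, so not gluten-free — no
H: only milk powder and apple; none excluded — valid

2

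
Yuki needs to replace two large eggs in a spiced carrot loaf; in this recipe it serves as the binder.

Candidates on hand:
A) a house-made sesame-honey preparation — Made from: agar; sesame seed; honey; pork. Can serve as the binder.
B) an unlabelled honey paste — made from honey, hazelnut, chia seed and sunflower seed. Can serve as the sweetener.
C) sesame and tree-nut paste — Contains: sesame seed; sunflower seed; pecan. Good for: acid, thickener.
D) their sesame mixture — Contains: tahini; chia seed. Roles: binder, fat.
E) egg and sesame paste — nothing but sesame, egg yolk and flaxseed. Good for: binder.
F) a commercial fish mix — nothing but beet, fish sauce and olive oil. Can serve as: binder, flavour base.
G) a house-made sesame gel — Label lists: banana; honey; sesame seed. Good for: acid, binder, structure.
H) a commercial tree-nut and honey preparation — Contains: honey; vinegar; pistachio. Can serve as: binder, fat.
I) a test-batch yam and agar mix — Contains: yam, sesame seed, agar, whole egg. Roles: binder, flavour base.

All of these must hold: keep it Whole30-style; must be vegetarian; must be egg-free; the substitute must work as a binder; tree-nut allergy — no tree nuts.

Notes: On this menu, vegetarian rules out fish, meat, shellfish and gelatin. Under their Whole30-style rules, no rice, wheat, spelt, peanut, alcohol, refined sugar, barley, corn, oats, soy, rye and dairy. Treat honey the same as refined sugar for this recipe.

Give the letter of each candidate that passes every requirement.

A: has pork, so not vegetarian; has honey, so not Whole30-style — out
B: not usable as a binder; has honey, so not Whole30-style (and 1 more) — reject
C: not usable as a binder; has pecan, so not tree-nut-free — reject
D: only tahini and chia seed; none excluded — valid
E: has egg yolk, so not egg-free — out
F: has fish sauce, so not vegetarian — no
G: has honey, so not Whole30-style — out
H: has honey, so not Whole30-style; has pistachio, so not tree-nut-free — out
I: has whole egg, so not egg-free — out

D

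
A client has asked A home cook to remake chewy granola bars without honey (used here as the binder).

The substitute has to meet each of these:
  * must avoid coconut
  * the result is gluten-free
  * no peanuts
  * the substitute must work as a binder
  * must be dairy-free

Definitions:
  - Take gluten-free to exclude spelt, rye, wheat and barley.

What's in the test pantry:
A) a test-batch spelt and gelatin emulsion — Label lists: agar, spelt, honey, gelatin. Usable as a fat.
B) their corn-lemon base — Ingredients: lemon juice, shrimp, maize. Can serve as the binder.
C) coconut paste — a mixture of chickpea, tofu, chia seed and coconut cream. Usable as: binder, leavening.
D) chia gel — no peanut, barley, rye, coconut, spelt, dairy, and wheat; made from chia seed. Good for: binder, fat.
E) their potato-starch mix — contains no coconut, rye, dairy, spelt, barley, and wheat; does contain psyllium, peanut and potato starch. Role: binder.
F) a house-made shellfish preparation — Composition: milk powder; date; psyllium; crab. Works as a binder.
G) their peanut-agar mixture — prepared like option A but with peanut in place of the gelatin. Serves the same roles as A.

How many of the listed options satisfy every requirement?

2

A: not usable as a binder; has spelt, so not gluten-free — no
B: all constraints satisfied — valid
C: has coconut cream, so not coconut-free — out
D: no coconut, gluten-free — valid
E: has peanut, so not peanut-free — no
F: has milk powder, so not dairy-free — reject
G: not usable as a binder; has spelt, so not gluten-free (and 1 more) — reject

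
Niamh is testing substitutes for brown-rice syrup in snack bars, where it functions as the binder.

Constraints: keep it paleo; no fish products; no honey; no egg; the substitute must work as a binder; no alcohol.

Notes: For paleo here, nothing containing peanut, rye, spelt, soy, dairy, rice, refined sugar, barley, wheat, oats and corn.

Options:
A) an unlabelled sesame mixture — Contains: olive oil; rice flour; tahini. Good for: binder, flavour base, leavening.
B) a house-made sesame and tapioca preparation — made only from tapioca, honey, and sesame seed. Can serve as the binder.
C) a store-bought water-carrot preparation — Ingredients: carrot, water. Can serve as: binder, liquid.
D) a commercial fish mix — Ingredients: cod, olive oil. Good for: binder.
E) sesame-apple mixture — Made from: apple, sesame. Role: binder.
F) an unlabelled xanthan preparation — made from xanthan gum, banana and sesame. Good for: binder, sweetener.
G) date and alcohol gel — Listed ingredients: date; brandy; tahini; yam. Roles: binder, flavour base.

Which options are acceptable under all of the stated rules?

A: has rice flour, so not paleo — no
B: has honey, so not honey-free — reject
C: works as a binder, no alcohol, no fish — keep
D: has cod, so not fish-free — out
E: nothing on the exclusion list — valid
F: only sesame, banana and xanthan gum; none excluded — OK
G: has brandy, so not alcohol-free — reject

C, E, F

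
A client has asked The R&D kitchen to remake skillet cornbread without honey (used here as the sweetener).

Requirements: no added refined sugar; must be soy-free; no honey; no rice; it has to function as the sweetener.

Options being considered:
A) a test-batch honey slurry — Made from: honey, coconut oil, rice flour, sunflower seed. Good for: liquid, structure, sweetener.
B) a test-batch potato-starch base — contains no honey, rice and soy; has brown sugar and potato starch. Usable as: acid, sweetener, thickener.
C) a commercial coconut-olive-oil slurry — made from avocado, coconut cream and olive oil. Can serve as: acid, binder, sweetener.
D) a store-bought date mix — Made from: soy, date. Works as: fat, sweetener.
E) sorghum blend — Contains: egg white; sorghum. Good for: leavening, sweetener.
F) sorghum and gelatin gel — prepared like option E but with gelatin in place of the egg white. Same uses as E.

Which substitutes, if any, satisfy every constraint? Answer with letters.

A: has rice flour, so not rice-free; has honey, so not honey-free — reject
B: has brown sugar, so not no-added-sugar — no
C: only coconut cream, olive oil, and avocado; none excluded — keep
D: has soy, so not soy-free — no
E: no rice, no soy — valid
F: no rice, no soy — valid

C, E, F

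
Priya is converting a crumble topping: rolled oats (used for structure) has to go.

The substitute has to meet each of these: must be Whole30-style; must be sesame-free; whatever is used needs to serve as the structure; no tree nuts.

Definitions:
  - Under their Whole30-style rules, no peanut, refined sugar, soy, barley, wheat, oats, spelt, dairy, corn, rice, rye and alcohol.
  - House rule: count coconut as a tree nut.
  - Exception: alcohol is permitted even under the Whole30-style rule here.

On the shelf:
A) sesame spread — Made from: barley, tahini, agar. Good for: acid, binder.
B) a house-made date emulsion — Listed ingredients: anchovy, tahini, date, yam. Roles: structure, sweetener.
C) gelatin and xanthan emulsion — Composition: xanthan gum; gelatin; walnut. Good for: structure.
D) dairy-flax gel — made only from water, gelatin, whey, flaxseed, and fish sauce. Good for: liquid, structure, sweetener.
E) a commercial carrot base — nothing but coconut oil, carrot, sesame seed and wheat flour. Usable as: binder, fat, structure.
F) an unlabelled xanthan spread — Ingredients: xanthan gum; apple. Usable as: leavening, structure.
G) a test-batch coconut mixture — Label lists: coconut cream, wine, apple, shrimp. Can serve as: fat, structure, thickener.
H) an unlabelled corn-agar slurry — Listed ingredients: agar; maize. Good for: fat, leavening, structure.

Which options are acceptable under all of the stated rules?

A: not usable as a structure; has barley, so not Whole30-style (and 1 more) — reject
B: has tahini, so not sesame-free — out
C: has walnut, so not tree-nut-free — out
D: has whey, so not Whole30-style — reject
E: has wheat flour, so not Whole30-style; has sesame seed, so not sesame-free (and 1 more) — out
F: only xanthan gum and apple; none excluded — OK
G: has coconut cream, so not tree-nut-free — reject
H: has maize, so not Whole30-style — out

F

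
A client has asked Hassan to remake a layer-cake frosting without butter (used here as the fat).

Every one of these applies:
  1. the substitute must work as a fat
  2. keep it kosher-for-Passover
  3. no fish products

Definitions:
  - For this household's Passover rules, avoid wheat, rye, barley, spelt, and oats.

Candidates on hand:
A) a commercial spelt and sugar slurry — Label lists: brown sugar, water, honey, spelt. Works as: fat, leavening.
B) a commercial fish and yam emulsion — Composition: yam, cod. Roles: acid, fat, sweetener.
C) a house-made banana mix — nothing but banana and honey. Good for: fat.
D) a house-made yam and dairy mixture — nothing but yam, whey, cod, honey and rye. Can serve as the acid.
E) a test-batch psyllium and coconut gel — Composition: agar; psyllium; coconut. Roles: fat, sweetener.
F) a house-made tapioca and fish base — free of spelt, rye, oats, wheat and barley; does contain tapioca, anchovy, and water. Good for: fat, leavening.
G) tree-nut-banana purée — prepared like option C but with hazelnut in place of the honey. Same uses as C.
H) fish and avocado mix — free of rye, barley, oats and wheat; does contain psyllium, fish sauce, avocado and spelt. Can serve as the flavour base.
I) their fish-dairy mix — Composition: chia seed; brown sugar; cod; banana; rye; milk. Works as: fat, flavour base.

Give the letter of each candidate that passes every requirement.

A: has spelt, so not kosher-for-Passover — reject
B: has cod, so not fish-free — reject
C: only honey and banana; none excluded — valid
D: not usable as a fat; has rye, so not kosher-for-Passover (and 1 more) — no
E: only coconut, psyllium, and agar; none excluded — valid
F: has anchovy, so not fish-free — no
G: kosher-for-Passover, no fish — keep
H: not usable as a fat; has spelt, so not kosher-for-Passover (and 1 more) — no
I: has rye, so not kosher-for-Passover; has cod, so not fish-free — reject

C, E, G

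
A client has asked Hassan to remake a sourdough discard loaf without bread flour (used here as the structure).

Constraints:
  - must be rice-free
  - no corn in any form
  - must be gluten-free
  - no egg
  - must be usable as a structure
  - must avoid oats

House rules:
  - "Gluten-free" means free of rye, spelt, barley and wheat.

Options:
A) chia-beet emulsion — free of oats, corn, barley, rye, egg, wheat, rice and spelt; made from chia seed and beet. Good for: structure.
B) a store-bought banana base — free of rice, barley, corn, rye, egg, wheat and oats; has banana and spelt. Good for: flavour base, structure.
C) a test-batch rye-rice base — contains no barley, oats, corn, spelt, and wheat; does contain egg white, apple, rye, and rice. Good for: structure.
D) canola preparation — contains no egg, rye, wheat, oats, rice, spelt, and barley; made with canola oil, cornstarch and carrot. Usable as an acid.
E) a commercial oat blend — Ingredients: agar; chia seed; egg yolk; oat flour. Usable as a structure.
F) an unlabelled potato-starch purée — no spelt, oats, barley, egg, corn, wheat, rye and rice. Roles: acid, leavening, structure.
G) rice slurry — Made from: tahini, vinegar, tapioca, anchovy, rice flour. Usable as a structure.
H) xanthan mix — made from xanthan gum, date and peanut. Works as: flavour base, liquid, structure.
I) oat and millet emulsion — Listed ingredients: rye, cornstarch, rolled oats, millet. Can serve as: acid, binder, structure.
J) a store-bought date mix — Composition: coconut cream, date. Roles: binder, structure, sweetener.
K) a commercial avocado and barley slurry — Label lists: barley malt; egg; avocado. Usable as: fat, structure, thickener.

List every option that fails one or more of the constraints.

A: all constraints satisfied — keep
B: has spelt, so not gluten-free — out
C: has rye, so not gluten-free; has egg white, so not egg-free (and 1 more) — reject
D: not usable as a structure; has cornstarch, so not corn-free — out
E: has egg yolk, so not egg-free; has oat flour, so not oat-free — out
F: no rice, no egg — keep
G: has rice flour, so not rice-free — out
H: no rice, gluten-free — keep
I: has rye, so not gluten-free; has cornstarch, so not corn-free (and 1 more) — out
J: nothing on the exclusion list — OK
K: has barley malt, so not gluten-free; has egg, so not egg-free — out

B, C, D, E, G, I, K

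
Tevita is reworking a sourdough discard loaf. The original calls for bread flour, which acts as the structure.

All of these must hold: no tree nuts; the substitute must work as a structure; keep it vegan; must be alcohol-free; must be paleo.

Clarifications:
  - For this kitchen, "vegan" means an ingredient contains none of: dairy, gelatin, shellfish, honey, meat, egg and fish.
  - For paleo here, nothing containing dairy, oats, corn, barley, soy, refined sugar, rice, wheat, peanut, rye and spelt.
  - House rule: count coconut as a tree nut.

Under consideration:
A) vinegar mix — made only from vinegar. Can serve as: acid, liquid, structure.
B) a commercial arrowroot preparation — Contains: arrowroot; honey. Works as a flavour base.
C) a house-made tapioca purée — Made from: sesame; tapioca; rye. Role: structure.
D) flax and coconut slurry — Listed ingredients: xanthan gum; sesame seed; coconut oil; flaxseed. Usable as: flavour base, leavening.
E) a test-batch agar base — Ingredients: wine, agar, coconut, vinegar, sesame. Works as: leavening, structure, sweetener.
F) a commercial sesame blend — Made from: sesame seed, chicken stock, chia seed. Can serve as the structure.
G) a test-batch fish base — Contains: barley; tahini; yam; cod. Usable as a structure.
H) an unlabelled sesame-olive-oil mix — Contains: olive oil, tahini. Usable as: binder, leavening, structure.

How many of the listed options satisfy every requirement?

2

A: tree-nut-free, vegan — keep
B: not usable as a structure; has honey, so not vegan — reject
C: has rye, so not paleo — out
D: not usable as a structure; has coconut oil, so not tree-nut-free — out
E: has coconut, so not tree-nut-free; has wine, so not alcohol-free — no
F: has chicken stock, so not vegan — no
G: has cod, so not vegan; has barley, so not paleo — no
H: only tahini and olive oil; none excluded — keep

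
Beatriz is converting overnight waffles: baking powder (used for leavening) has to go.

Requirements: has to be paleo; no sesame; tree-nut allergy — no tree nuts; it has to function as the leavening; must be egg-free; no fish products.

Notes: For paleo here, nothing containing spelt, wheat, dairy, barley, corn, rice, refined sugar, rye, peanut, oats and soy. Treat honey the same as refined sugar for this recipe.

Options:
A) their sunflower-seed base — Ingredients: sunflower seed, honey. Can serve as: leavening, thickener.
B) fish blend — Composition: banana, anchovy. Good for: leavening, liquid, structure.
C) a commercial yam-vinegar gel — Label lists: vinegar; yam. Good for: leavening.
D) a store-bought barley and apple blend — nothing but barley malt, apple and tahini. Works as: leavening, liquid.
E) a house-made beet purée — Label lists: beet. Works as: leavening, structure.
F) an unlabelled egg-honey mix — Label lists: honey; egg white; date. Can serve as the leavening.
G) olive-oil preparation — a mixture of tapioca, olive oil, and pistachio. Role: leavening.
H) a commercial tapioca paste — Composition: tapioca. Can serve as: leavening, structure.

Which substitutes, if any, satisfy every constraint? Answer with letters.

A: has honey, so not paleo — reject
B: has anchovy, so not fish-free — reject
C: only vinegar and yam; none excluded — keep
D: has barley malt, so not paleo; has tahini, so not sesame-free — out
E: only beet; none excluded — keep
F: has honey, so not paleo; has egg white, so not egg-free — out
G: has pistachio, so not tree-nut-free — no
H: only tapioca; none excluded — OK

C, E, H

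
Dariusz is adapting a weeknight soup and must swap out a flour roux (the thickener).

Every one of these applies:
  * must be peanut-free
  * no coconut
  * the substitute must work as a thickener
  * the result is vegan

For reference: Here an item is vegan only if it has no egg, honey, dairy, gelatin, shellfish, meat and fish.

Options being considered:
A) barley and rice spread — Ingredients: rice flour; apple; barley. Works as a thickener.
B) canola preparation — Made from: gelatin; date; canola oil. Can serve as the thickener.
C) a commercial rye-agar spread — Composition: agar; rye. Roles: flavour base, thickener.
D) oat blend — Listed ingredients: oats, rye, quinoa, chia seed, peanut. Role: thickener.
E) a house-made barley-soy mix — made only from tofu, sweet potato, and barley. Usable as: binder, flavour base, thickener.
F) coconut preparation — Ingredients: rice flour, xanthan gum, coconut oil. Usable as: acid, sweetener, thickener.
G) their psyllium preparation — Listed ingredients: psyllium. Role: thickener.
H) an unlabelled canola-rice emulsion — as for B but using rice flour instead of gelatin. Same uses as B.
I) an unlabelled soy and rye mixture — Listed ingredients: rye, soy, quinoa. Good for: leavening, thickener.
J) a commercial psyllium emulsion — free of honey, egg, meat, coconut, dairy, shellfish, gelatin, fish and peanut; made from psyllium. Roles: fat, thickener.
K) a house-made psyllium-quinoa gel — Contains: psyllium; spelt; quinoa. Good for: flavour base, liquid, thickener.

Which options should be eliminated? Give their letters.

A: only barley, rice flour and apple; none excluded — OK
B: has gelatin, so not vegan — reject
C: works as a thickener, vegan, no peanut — keep
D: has peanut, so not peanut-free — no
E: every rule checks out — valid
F: has coconut oil, so not coconut-free — out
G: nothing on the exclusion list — OK
H: works as a thickener, no peanut, no coconut — keep
I: only rye, soy and quinoa; none excluded — valid
J: no peanut, vegan — valid
K: no coconut, vegan — OK

B, D, F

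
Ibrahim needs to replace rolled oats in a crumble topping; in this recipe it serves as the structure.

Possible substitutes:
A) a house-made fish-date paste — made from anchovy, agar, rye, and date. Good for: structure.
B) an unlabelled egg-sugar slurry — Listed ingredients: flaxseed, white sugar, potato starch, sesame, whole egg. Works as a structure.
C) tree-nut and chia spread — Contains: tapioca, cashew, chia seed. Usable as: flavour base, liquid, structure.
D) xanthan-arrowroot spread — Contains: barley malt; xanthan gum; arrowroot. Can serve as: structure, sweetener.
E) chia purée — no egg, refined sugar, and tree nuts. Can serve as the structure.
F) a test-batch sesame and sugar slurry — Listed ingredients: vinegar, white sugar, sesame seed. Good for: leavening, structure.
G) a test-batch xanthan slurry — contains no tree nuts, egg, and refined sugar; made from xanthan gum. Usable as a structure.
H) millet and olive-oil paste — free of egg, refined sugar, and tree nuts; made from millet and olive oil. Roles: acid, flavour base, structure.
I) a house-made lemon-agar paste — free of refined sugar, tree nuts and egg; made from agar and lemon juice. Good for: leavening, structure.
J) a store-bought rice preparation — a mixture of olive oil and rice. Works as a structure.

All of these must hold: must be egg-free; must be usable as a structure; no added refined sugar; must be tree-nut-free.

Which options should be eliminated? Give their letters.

B, C, F

A: no egg, no tree nuts — valid
B: has whole egg, so not egg-free; has white sugar, so not no-added-sugar — reject
C: has cashew, so not tree-nut-free — out
D: only barley malt, xanthan gum and arrowroot; none excluded — OK
E: no egg, no refined sugar — keep
F: has white sugar, so not no-added-sugar — out
G: no refined sugar, no tree nuts — OK
H: works as a structure, no tree nuts, no egg — keep
I: no tree nuts, no refined sugar — OK
J: works as a structure, no refined sugar, no tree nuts — valid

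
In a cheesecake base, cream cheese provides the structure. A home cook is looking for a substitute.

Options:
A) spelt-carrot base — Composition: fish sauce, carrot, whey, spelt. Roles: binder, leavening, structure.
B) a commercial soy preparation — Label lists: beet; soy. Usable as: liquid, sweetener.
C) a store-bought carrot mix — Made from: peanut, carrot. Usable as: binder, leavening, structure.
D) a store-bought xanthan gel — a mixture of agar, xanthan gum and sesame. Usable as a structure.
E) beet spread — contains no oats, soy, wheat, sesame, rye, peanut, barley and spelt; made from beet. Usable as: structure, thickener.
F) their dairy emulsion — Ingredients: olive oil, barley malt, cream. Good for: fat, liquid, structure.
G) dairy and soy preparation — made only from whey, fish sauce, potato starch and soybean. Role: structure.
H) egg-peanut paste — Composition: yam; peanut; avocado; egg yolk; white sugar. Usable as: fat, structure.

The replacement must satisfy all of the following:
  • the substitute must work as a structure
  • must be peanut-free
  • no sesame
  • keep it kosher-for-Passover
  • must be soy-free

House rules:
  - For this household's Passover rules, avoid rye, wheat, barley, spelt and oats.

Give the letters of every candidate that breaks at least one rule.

A, B, C, D, F, G, H

A: has spelt, so not kosher-for-Passover — out
B: not usable as a structure; has soy, so not soy-free — out
C: has peanut, so not peanut-free — out
D: has sesame, so not sesame-free — reject
E: works as a structure, no peanut, no soy — keep
F: has barley malt, so not kosher-for-Passover — out
G: has soybean, so not soy-free — no
H: has peanut, so not peanut-free — out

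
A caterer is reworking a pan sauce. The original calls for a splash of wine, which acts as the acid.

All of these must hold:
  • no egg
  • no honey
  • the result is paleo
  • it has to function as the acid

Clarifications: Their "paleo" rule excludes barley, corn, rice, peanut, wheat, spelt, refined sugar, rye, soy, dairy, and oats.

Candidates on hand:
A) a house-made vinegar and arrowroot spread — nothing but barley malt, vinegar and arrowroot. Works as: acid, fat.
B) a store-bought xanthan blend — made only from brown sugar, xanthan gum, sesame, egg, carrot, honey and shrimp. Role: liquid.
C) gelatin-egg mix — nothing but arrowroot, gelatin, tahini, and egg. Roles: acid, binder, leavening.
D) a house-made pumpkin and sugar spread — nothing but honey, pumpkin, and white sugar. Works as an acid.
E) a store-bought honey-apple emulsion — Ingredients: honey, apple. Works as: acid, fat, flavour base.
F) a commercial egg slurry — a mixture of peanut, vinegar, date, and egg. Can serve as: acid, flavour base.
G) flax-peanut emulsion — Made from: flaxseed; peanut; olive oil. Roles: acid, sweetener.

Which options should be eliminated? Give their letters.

A: has barley malt, so not paleo — reject
B: not usable as an acid; has brown sugar, so not paleo (and 2 more) — out
C: has egg, so not egg-free — no
D: has white sugar, so not paleo; has honey, so not honey-free — reject
E: has honey, so not honey-free — no
F: has peanut, so not paleo; has egg, so not egg-free — no
G: has peanut, so not paleo — no

A, B, C, D, E, F, G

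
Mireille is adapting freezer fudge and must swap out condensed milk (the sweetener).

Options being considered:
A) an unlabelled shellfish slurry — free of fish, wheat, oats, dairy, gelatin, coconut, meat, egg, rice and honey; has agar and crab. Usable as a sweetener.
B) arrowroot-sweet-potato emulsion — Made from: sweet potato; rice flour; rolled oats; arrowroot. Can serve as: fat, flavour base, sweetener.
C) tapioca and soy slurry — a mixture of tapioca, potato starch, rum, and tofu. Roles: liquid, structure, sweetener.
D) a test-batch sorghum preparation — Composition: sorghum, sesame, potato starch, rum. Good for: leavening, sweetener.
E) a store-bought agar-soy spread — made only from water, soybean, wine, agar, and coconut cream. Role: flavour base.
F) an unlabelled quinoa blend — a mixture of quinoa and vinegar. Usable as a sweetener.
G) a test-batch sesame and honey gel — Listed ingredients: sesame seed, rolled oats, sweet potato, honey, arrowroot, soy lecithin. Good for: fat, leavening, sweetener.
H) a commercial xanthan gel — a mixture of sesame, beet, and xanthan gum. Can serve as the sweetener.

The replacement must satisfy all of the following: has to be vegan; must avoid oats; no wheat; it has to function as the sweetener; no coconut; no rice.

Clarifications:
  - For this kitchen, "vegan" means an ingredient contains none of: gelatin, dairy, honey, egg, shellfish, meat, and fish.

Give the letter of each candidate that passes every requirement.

A: has crab, so not vegan — reject
B: has rice flour, so not rice-free; has rolled oats, so not oat-free — reject
C: nothing on the exclusion list — OK
D: no rice, no oats — valid
E: not usable as a sweetener; has coconut cream, so not coconut-free — reject
F: nothing on the exclusion list — OK
G: has honey, so not vegan; has rolled oats, so not oat-free — reject
H: only sesame, beet, and xanthan gum; none excluded — OK

C, D, F, H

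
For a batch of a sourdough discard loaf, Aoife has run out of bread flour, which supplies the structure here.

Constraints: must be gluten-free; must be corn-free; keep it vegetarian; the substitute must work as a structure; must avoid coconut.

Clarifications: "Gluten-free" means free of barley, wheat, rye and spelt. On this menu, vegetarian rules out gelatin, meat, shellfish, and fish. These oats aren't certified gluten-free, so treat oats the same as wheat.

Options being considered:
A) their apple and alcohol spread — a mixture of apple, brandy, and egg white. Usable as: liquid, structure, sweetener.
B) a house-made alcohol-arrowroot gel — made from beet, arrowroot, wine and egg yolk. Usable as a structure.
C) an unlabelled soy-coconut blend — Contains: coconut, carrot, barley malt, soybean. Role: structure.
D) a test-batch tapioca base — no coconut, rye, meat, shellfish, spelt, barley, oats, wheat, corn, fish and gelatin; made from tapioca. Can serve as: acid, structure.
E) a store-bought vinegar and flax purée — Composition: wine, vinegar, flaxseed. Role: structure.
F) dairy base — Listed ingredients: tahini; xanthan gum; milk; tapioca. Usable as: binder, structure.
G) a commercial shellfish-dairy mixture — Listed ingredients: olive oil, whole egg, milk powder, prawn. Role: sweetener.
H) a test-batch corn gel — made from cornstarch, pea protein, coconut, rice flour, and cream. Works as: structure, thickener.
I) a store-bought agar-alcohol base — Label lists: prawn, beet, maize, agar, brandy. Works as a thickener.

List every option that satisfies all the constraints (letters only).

A: works as a structure, no coconut, vegetarian — keep
B: works as a structure, gluten-free, vegetarian — OK
C: has barley malt, so not gluten-free; has coconut, so not coconut-free — out
D: every rule checks out — OK
E: works as a structure, no coconut, vegetarian — keep
F: all constraints satisfied — OK
G: not usable as a structure; has prawn, so not vegetarian — no
H: has coconut, so not coconut-free; has cornstarch, so not corn-free — out
I: not usable as a structure; has prawn, so not vegetarian (and 1 more) — no

A, B, D, E, F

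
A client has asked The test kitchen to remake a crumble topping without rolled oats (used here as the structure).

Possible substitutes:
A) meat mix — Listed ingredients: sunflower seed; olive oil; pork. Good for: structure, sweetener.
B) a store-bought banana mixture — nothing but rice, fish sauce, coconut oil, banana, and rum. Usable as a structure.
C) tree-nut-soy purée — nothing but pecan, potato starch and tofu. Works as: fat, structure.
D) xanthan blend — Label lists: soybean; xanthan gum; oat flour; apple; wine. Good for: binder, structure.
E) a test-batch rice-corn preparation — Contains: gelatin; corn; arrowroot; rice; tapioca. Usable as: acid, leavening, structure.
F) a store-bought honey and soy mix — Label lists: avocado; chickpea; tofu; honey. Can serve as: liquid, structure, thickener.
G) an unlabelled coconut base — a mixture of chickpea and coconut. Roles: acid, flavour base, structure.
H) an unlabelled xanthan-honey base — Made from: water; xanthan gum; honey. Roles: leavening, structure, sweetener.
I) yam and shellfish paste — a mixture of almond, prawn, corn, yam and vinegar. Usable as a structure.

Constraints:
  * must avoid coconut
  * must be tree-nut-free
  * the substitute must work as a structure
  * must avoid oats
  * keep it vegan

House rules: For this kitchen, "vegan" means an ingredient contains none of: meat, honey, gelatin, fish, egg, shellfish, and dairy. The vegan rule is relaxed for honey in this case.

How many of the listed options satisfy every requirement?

2

A: has pork, so not vegan — out
B: has fish sauce, so not vegan; has coconut oil, so not coconut-free — reject
C: has pecan, so not tree-nut-free — no
D: has oat flour, so not oat-free — out
E: has gelatin, so not vegan — out
F: honey is permitted under the vegan carve-out; nothing else excluded — valid
G: has coconut, so not coconut-free — reject
H: honey is permitted under the vegan carve-out; nothing else excluded — OK
I: has prawn, so not vegan; has almond, so not tree-nut-free — reject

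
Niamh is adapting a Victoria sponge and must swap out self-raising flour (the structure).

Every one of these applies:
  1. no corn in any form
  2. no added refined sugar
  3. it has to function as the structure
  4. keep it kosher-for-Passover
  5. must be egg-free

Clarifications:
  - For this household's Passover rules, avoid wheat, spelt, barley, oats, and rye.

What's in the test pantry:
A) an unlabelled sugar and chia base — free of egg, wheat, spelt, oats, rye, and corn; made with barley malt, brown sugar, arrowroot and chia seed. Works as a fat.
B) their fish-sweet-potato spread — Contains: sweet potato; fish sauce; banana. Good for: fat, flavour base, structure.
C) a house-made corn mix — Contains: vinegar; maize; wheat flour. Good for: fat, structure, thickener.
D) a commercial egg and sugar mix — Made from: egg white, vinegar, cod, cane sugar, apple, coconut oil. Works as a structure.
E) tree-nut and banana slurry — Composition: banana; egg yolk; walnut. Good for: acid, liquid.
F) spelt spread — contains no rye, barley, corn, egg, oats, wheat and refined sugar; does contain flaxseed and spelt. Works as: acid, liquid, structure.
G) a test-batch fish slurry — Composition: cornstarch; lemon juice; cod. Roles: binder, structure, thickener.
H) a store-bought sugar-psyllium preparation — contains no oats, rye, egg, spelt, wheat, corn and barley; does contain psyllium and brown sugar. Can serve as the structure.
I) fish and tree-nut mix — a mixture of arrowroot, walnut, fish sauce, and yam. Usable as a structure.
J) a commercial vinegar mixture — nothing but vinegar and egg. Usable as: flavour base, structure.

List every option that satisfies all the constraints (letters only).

B, I

A: not usable as a structure; has barley malt, so not kosher-for-Passover (and 1 more) — reject
B: only fish sauce, sweet potato, and banana; none excluded — OK
C: has wheat flour, so not kosher-for-Passover; has maize, so not corn-free — out
D: has cane sugar, so not no-added-sugar; has egg white, so not egg-free — reject
E: not usable as a structure; has egg yolk, so not egg-free — out
F: has spelt, so not kosher-for-Passover — out
G: has cornstarch, so not corn-free — reject
H: has brown sugar, so not no-added-sugar — out
I: works as a structure, kosher-for-Passover, no refined sugar — keep
J: has egg, so not egg-free — reject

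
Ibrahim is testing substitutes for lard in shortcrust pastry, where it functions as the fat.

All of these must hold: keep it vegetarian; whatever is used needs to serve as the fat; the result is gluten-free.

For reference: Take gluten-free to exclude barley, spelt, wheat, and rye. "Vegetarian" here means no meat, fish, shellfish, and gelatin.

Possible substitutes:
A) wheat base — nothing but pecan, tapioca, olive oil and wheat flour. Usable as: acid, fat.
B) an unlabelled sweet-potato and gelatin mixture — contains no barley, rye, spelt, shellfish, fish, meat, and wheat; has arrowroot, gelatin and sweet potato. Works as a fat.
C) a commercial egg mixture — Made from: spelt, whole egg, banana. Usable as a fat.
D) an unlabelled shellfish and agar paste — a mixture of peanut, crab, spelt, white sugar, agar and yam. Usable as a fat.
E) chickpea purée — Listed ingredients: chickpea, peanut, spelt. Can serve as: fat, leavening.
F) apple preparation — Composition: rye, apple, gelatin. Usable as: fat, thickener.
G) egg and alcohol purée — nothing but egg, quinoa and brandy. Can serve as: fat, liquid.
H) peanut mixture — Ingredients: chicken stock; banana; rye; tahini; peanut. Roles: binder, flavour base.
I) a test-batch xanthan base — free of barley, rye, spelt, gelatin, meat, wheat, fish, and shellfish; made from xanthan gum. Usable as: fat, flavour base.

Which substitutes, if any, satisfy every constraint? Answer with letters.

A: has wheat flour, so not gluten-free — out
B: has gelatin, so not vegetarian — no
C: has spelt, so not gluten-free — out
D: has spelt, so not gluten-free; has crab, so not vegetarian — out
E: has spelt, so not gluten-free — out
F: has rye, so not gluten-free; has gelatin, so not vegetarian — no
G: only brandy, egg, and quinoa; none excluded — keep
H: not usable as a fat; has rye, so not gluten-free (and 1 more) — out
I: works as a fat, gluten-free, vegetarian — OK

G, I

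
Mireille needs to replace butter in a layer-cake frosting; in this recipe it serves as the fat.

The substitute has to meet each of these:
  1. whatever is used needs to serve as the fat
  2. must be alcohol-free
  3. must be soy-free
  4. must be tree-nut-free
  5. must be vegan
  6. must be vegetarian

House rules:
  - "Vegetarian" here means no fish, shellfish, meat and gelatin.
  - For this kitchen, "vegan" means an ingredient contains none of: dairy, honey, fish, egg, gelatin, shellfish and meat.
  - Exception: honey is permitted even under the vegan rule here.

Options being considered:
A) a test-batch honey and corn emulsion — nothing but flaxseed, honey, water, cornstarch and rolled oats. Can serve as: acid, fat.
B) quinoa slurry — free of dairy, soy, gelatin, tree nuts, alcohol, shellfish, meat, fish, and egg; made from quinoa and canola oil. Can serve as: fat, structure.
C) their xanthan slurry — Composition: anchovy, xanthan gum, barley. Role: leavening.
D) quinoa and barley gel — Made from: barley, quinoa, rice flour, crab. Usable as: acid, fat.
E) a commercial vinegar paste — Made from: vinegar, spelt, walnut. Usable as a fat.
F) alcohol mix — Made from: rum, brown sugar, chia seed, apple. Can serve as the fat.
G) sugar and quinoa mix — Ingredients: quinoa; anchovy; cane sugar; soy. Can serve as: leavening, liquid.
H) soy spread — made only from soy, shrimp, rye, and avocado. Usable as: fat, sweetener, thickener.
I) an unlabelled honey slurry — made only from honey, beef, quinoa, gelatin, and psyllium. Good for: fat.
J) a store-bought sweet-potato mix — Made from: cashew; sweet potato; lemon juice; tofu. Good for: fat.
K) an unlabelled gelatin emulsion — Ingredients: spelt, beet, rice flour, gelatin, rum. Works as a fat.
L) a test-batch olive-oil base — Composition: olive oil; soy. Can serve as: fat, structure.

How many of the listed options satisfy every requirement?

A: honey is permitted under the vegan carve-out; nothing else excluded — OK
B: all constraints satisfied — keep
C: not usable as a fat; has anchovy, so not vegetarian (and 1 more) — reject
D: has crab, so not vegetarian; has crab, so not vegan — reject
E: has walnut, so not tree-nut-free — out
F: has rum, so not alcohol-free — no
G: not usable as a fat; has anchovy, so not vegetarian (and 2 more) — reject
H: has shrimp, so not vegetarian; has shrimp, so not vegan (and 1 more) — out
I: has gelatin, so not vegetarian; has gelatin, so not vegan — out
J: has cashew, so not tree-nut-free; has tofu, so not soy-free — no
K: has gelatin, so not vegetarian; has gelatin, so not vegan (and 1 more) — out
L: has soy, so not soy-free — reject

2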